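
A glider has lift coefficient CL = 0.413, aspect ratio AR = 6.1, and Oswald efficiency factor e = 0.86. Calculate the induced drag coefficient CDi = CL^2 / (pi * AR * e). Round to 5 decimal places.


Step 1: CL^2 = 0.413^2 = 0.170569
Step 2: pi * AR * e = 3.14159 * 6.1 * 0.86 = 16.480795
Step 3: CDi = 0.170569 / 16.480795 = 0.01035

0.01035


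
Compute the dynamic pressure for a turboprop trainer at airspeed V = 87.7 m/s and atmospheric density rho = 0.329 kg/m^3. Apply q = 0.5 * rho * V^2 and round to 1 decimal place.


Step 1: V^2 = 87.7^2 = 7691.29
Step 2: q = 0.5 * 0.329 * 7691.29
Step 3: q = 1265.2 Pa

1265.2


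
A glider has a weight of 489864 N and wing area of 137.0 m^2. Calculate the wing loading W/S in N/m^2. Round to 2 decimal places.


Step 1: Wing loading = W / S = 489864 / 137.0
Step 2: Wing loading = 3575.65 N/m^2

3575.65


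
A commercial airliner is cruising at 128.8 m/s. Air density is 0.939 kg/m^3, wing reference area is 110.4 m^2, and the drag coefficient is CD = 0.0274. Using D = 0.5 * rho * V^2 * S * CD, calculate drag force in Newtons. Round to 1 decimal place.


Step 1: Dynamic pressure q = 0.5 * 0.939 * 128.8^2 = 7788.7421 Pa
Step 2: Drag D = q * S * CD = 7788.7421 * 110.4 * 0.0274
Step 3: D = 23560.6 N

23560.6


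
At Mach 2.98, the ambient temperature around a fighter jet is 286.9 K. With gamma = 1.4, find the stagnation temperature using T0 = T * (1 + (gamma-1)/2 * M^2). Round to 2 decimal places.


Step 1: (gamma-1)/2 = 0.2
Step 2: M^2 = 8.8804
Step 3: 1 + 0.2 * 8.8804 = 2.77608
Step 4: T0 = 286.9 * 2.77608 = 796.46 K

796.46


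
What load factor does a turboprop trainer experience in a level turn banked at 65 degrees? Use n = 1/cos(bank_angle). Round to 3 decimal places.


Step 1: Convert 65 degrees to radians = 1.134464
Step 2: cos(65 deg) = 0.422618
Step 3: n = 1 / 0.422618 = 2.366

2.366


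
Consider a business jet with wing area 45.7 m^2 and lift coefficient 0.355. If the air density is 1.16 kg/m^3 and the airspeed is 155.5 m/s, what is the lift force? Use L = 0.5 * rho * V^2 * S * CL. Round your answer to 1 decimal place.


Step 1: Calculate dynamic pressure q = 0.5 * 1.16 * 155.5^2 = 0.5 * 1.16 * 24180.25 = 14024.545 Pa
Step 2: Multiply by wing area and lift coefficient: L = 14024.545 * 45.7 * 0.355
Step 3: L = 640921.7065 * 0.355 = 227527.2 N

227527.2


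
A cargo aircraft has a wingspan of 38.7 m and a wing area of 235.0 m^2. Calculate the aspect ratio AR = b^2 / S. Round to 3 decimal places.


Step 1: b^2 = 38.7^2 = 1497.69
Step 2: AR = 1497.69 / 235.0 = 6.373

6.373


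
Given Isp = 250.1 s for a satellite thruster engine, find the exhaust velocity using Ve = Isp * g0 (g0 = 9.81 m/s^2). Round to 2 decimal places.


Step 1: Ve = Isp * g0 = 250.1 * 9.81
Step 2: Ve = 2453.48 m/s

2453.48


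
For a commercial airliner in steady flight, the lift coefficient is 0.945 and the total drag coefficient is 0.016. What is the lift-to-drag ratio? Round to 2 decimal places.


Step 1: L/D = CL / CD = 0.945 / 0.016
Step 2: L/D = 59.06

59.06


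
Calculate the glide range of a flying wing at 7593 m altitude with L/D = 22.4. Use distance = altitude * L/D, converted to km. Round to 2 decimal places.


Step 1: Glide distance = altitude * L/D = 7593 * 22.4 = 170083.2 m
Step 2: Convert to km: 170083.2 / 1000 = 170.08 km

170.08


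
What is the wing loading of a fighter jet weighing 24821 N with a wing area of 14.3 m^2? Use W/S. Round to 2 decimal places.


Step 1: Wing loading = W / S = 24821 / 14.3
Step 2: Wing loading = 1735.73 N/m^2

1735.73


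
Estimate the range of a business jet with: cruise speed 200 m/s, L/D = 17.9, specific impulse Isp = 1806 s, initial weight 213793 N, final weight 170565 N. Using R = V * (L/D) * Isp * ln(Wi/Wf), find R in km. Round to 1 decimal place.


Step 1: Coefficient = V * (L/D) * Isp = 200 * 17.9 * 1806 = 6465480.0 m
Step 2: Wi/Wf = 213793 / 170565 = 1.25344
Step 3: ln(1.25344) = 0.225892
Step 4: R = 6465480.0 * 0.225892 = 1460498.9 m = 1460.5 km

1460.5


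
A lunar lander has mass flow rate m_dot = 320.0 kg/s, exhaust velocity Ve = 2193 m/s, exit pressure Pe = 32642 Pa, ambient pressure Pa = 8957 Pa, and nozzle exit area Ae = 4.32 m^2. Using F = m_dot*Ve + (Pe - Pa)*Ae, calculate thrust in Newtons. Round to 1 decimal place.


Step 1: Momentum thrust = m_dot * Ve = 320.0 * 2193 = 701760.0 N
Step 2: Pressure thrust = (Pe - Pa) * Ae = (32642 - 8957) * 4.32 = 102319.20 N
Step 3: Total thrust F = 701760.0 + 102319.20 = 804079.2 N

804079.2


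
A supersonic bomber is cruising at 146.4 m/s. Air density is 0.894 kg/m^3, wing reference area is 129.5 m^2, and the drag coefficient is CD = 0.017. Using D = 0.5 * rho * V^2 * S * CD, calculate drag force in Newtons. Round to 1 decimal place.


Step 1: Dynamic pressure q = 0.5 * 0.894 * 146.4^2 = 9580.5331 Pa
Step 2: Drag D = q * S * CD = 9580.5331 * 129.5 * 0.017
Step 3: D = 21091.5 N

21091.5


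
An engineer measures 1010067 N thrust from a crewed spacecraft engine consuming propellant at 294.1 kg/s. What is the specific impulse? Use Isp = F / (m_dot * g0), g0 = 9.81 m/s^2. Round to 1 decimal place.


Step 1: m_dot * g0 = 294.1 * 9.81 = 2885.12
Step 2: Isp = 1010067 / 2885.12 = 350.1 s

350.1


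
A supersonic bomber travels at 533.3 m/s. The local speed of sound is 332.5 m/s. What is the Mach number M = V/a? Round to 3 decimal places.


Step 1: M = V / a = 533.3 / 332.5
Step 2: M = 1.604

1.604


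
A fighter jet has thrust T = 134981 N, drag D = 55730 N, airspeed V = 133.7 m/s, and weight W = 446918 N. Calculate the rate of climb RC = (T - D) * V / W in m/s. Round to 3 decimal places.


Step 1: Excess thrust = T - D = 134981 - 55730 = 79251 N
Step 2: Excess power = 79251 * 133.7 = 10595858.7 W
Step 3: RC = 10595858.7 / 446918 = 23.709 m/s

23.709


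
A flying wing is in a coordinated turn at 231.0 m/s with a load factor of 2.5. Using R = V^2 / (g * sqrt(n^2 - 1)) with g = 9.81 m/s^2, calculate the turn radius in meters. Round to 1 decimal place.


Step 1: V^2 = 231.0^2 = 53361.0
Step 2: n^2 - 1 = 2.5^2 - 1 = 5.25
Step 3: sqrt(5.25) = 2.291288
Step 4: R = 53361.0 / (9.81 * 2.291288) = 2374.0 m

2374.0


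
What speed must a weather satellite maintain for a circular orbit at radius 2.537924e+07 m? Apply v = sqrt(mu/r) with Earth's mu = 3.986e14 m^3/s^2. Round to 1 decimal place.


Step 1: mu / r = 3.986e14 / 2.537924e+07 = 15705750.054
Step 2: v = sqrt(15705750.054) = 3963.0 m/s

3963.0


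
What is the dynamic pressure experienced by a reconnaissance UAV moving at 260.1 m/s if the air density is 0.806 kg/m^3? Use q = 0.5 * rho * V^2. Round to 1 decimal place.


Step 1: V^2 = 260.1^2 = 67652.01
Step 2: q = 0.5 * 0.806 * 67652.01
Step 3: q = 27263.8 Pa

27263.8


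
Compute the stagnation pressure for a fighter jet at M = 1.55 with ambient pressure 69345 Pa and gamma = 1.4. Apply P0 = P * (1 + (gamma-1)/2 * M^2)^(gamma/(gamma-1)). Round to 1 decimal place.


Step 1: (gamma-1)/2 * M^2 = 0.2 * 2.4025 = 0.4805
Step 2: 1 + 0.4805 = 1.4805
Step 3: Exponent gamma/(gamma-1) = 3.5
Step 4: P0 = 69345 * 1.4805^3.5 = 273807.0 Pa

273807.0


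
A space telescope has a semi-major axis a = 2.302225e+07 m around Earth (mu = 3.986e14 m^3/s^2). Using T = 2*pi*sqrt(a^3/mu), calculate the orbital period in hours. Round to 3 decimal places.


Step 1: a^3 / mu = 1.220234e+22 / 3.986e14 = 3.061301e+07
Step 2: sqrt(3.061301e+07) = 5532.9023 s
Step 3: T = 2*pi * 5532.9023 = 34764.25 s
Step 4: T in hours = 34764.25 / 3600 = 9.657 hours

9.657


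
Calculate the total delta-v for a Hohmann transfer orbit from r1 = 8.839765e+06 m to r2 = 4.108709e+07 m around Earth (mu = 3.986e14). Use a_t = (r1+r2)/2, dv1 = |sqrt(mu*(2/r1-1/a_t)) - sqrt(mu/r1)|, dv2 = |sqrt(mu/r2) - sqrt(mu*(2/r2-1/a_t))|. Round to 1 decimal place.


Step 1: Transfer semi-major axis a_t = (8.839765e+06 + 4.108709e+07) / 2 = 2.496343e+07 m
Step 2: v1 (circular at r1) = sqrt(mu/r1) = 6715.04 m/s
Step 3: v_t1 = sqrt(mu*(2/r1 - 1/a_t)) = 8614.87 m/s
Step 4: dv1 = |8614.87 - 6715.04| = 1899.84 m/s
Step 5: v2 (circular at r2) = 3114.7 m/s, v_t2 = 1853.46 m/s
Step 6: dv2 = |3114.7 - 1853.46| = 1261.23 m/s
Step 7: Total delta-v = 1899.84 + 1261.23 = 3161.1 m/s

3161.1


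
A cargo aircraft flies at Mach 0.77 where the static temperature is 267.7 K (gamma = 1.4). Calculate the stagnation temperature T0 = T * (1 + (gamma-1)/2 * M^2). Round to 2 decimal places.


Step 1: (gamma-1)/2 = 0.2
Step 2: M^2 = 0.5929
Step 3: 1 + 0.2 * 0.5929 = 1.11858
Step 4: T0 = 267.7 * 1.11858 = 299.44 K

299.44


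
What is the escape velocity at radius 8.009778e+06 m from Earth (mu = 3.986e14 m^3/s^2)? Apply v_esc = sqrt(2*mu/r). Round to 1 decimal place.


Step 1: 2*mu/r = 2 * 3.986e14 / 8.009778e+06 = 99528351.4724
Step 2: v_esc = sqrt(99528351.4724) = 9976.4 m/s

9976.4


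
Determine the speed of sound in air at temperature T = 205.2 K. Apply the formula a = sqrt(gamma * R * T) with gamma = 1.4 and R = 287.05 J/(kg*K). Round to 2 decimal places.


Step 1: gamma * R * T = 1.4 * 287.05 * 205.2 = 82463.724
Step 2: a = sqrt(82463.724) = 287.16 m/s

287.16


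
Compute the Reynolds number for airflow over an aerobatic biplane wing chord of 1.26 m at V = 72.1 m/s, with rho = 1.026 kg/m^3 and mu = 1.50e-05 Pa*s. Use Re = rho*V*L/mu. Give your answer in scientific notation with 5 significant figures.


Step 1: Numerator = rho * V * L = 1.026 * 72.1 * 1.26 = 93.207996
Step 2: Re = 93.207996 / 1.50e-05
Step 3: Re = 6.2139e+06

6.2139e+06


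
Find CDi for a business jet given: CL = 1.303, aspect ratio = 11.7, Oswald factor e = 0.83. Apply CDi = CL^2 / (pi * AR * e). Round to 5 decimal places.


Step 1: CL^2 = 1.303^2 = 1.697809
Step 2: pi * AR * e = 3.14159 * 11.7 * 0.83 = 30.508006
Step 3: CDi = 1.697809 / 30.508006 = 0.05565

0.05565


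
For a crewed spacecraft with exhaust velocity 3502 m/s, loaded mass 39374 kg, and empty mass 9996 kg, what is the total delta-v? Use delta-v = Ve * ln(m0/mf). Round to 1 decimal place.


Step 1: Mass ratio m0/mf = 39374 / 9996 = 3.938976
Step 2: ln(3.938976) = 1.370921
Step 3: delta-v = 3502 * 1.370921 = 4801.0 m/s

4801.0


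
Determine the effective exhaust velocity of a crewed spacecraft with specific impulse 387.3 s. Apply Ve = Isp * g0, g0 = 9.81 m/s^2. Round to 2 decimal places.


Step 1: Ve = Isp * g0 = 387.3 * 9.81
Step 2: Ve = 3799.41 m/s

3799.41


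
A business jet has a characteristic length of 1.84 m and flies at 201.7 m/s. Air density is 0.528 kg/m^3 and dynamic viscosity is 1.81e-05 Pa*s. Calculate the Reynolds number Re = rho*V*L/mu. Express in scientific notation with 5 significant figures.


Step 1: Numerator = rho * V * L = 0.528 * 201.7 * 1.84 = 195.955584
Step 2: Re = 195.955584 / 1.81e-05
Step 3: Re = 1.0826e+07

1.0826e+07


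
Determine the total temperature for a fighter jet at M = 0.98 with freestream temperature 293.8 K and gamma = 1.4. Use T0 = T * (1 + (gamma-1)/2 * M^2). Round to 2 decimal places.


Step 1: (gamma-1)/2 = 0.2
Step 2: M^2 = 0.9604
Step 3: 1 + 0.2 * 0.9604 = 1.19208
Step 4: T0 = 293.8 * 1.19208 = 350.23 K

350.23


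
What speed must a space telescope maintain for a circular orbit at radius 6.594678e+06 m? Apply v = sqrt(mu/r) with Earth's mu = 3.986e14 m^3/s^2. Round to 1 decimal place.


Step 1: mu / r = 3.986e14 / 6.594678e+06 = 60442678.1717
Step 2: v = sqrt(60442678.1717) = 7774.5 m/s

7774.5


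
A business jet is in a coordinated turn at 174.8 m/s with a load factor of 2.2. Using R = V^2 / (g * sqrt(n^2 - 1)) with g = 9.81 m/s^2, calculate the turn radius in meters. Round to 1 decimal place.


Step 1: V^2 = 174.8^2 = 30555.04
Step 2: n^2 - 1 = 2.2^2 - 1 = 3.84
Step 3: sqrt(3.84) = 1.959592
Step 4: R = 30555.04 / (9.81 * 1.959592) = 1589.5 m

1589.5


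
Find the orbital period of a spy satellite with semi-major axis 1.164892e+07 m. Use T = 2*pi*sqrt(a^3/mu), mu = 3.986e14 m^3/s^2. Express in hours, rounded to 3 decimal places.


Step 1: a^3 / mu = 1.580727e+21 / 3.986e14 = 3.965699e+06
Step 2: sqrt(3.965699e+06) = 1991.4062 s
Step 3: T = 2*pi * 1991.4062 = 12512.37 s
Step 4: T in hours = 12512.37 / 3600 = 3.476 hours

3.476


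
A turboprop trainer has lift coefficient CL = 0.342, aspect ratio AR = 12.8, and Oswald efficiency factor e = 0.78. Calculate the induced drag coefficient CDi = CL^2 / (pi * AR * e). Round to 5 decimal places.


Step 1: CL^2 = 0.342^2 = 0.116964
Step 2: pi * AR * e = 3.14159 * 12.8 * 0.78 = 31.365661
Step 3: CDi = 0.116964 / 31.365661 = 0.00373

0.00373


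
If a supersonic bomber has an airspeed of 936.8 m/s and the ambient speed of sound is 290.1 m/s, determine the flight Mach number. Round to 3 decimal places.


Step 1: M = V / a = 936.8 / 290.1
Step 2: M = 3.229

3.229


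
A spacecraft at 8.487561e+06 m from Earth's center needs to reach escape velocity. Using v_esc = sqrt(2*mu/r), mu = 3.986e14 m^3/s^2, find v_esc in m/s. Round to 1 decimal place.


Step 1: 2*mu/r = 2 * 3.986e14 / 8.487561e+06 = 93925687.2498
Step 2: v_esc = sqrt(93925687.2498) = 9691.5 m/s

9691.5


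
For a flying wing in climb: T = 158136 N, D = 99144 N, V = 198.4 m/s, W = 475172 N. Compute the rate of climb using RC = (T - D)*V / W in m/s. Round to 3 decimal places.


Step 1: Excess thrust = T - D = 158136 - 99144 = 58992 N
Step 2: Excess power = 58992 * 198.4 = 11704012.8 W
Step 3: RC = 11704012.8 / 475172 = 24.631 m/s

24.631


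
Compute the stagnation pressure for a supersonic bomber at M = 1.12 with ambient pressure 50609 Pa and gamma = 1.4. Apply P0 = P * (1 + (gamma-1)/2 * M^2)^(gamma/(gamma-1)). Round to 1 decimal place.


Step 1: (gamma-1)/2 * M^2 = 0.2 * 1.2544 = 0.25088
Step 2: 1 + 0.25088 = 1.25088
Step 3: Exponent gamma/(gamma-1) = 3.5
Step 4: P0 = 50609 * 1.25088^3.5 = 110785.4 Pa

110785.4


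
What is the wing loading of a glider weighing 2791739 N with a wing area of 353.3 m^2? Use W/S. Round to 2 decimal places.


Step 1: Wing loading = W / S = 2791739 / 353.3
Step 2: Wing loading = 7901.89 N/m^2

7901.89


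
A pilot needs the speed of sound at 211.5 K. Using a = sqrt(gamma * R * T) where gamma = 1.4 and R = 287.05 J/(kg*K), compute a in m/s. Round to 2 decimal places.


Step 1: gamma * R * T = 1.4 * 287.05 * 211.5 = 84995.505
Step 2: a = sqrt(84995.505) = 291.54 m/s

291.54


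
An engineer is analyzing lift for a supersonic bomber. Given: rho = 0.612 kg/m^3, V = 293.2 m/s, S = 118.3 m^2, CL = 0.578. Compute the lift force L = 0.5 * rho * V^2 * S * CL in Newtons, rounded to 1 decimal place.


Step 1: Calculate dynamic pressure q = 0.5 * 0.612 * 293.2^2 = 0.5 * 0.612 * 85966.24 = 26305.6694 Pa
Step 2: Multiply by wing area and lift coefficient: L = 26305.6694 * 118.3 * 0.578
Step 3: L = 3111960.6948 * 0.578 = 1798713.3 N

1798713.3


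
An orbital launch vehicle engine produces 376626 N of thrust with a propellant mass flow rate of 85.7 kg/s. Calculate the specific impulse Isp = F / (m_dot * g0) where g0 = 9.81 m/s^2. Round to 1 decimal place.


Step 1: m_dot * g0 = 85.7 * 9.81 = 840.72
Step 2: Isp = 376626 / 840.72 = 448.0 s

448.0


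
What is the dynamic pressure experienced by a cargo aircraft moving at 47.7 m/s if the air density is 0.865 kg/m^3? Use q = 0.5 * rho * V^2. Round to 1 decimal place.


Step 1: V^2 = 47.7^2 = 2275.29
Step 2: q = 0.5 * 0.865 * 2275.29
Step 3: q = 984.1 Pa

984.1


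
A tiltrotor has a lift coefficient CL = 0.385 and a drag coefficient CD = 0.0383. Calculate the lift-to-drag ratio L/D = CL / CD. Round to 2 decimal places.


Step 1: L/D = CL / CD = 0.385 / 0.0383
Step 2: L/D = 10.05

10.05


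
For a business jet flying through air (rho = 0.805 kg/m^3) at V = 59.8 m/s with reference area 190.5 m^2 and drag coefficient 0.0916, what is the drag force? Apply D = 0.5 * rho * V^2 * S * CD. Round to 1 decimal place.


Step 1: Dynamic pressure q = 0.5 * 0.805 * 59.8^2 = 1439.3561 Pa
Step 2: Drag D = q * S * CD = 1439.3561 * 190.5 * 0.0916
Step 3: D = 25116.5 N

25116.5


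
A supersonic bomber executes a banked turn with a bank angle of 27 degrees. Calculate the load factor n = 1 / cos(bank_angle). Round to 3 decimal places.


Step 1: Convert 27 degrees to radians = 0.471239
Step 2: cos(27 deg) = 0.891007
Step 3: n = 1 / 0.891007 = 1.122

1.122


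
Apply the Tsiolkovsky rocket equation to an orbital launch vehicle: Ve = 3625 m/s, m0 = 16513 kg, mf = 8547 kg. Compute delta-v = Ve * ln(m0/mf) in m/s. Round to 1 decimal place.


Step 1: Mass ratio m0/mf = 16513 / 8547 = 1.932023
Step 2: ln(1.932023) = 0.658568
Step 3: delta-v = 3625 * 0.658568 = 2387.3 m/s

2387.3


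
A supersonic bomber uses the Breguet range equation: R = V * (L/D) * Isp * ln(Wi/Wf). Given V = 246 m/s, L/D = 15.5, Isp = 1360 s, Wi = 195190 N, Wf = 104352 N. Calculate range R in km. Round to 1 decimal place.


Step 1: Coefficient = V * (L/D) * Isp = 246 * 15.5 * 1360 = 5185680.0 m
Step 2: Wi/Wf = 195190 / 104352 = 1.870496
Step 3: ln(1.870496) = 0.626204
Step 4: R = 5185680.0 * 0.626204 = 3247291.7 m = 3247.3 km

3247.3


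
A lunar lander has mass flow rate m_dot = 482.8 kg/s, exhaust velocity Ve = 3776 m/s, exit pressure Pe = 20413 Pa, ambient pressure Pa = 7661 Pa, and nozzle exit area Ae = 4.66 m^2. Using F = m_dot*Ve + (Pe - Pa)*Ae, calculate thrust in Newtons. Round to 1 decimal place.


Step 1: Momentum thrust = m_dot * Ve = 482.8 * 3776 = 1823052.8 N
Step 2: Pressure thrust = (Pe - Pa) * Ae = (20413 - 7661) * 4.66 = 59424.32 N
Step 3: Total thrust F = 1823052.8 + 59424.32 = 1882477.1 N

1882477.1


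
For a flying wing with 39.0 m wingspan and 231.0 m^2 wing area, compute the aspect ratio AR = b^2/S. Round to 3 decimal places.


Step 1: b^2 = 39.0^2 = 1521.0
Step 2: AR = 1521.0 / 231.0 = 6.584

6.584


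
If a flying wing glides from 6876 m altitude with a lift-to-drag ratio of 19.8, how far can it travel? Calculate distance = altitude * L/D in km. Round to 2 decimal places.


Step 1: Glide distance = altitude * L/D = 6876 * 19.8 = 136144.8 m
Step 2: Convert to km: 136144.8 / 1000 = 136.14 km

136.14


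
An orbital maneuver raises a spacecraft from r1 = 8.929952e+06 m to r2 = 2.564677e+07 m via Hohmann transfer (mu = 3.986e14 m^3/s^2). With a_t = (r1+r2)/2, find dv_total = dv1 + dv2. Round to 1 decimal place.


Step 1: Transfer semi-major axis a_t = (8.929952e+06 + 2.564677e+07) / 2 = 1.728836e+07 m
Step 2: v1 (circular at r1) = sqrt(mu/r1) = 6681.04 m/s
Step 3: v_t1 = sqrt(mu*(2/r1 - 1/a_t)) = 8137.36 m/s
Step 4: dv1 = |8137.36 - 6681.04| = 1456.32 m/s
Step 5: v2 (circular at r2) = 3942.32 m/s, v_t2 = 2833.35 m/s
Step 6: dv2 = |3942.32 - 2833.35| = 1108.98 m/s
Step 7: Total delta-v = 1456.32 + 1108.98 = 2565.3 m/s

2565.3


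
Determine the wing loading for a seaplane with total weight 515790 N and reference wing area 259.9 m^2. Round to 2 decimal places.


Step 1: Wing loading = W / S = 515790 / 259.9
Step 2: Wing loading = 1984.57 N/m^2

1984.57


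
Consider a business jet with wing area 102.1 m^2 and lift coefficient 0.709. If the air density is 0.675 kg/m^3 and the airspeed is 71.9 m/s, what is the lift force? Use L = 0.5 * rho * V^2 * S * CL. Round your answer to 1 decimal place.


Step 1: Calculate dynamic pressure q = 0.5 * 0.675 * 71.9^2 = 0.5 * 0.675 * 5169.61 = 1744.7434 Pa
Step 2: Multiply by wing area and lift coefficient: L = 1744.7434 * 102.1 * 0.709
Step 3: L = 178138.2986 * 0.709 = 126300.1 N

126300.1


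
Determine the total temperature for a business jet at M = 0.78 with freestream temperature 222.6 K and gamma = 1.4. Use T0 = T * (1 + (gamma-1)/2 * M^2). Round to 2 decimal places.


Step 1: (gamma-1)/2 = 0.2
Step 2: M^2 = 0.6084
Step 3: 1 + 0.2 * 0.6084 = 1.12168
Step 4: T0 = 222.6 * 1.12168 = 249.69 K

249.69


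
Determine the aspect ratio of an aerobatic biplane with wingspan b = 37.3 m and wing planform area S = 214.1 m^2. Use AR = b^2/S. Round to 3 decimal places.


Step 1: b^2 = 37.3^2 = 1391.29
Step 2: AR = 1391.29 / 214.1 = 6.498

6.498


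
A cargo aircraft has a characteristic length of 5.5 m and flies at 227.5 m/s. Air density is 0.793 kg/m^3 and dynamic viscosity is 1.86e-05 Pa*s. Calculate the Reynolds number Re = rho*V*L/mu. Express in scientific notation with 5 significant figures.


Step 1: Numerator = rho * V * L = 0.793 * 227.5 * 5.5 = 992.24125
Step 2: Re = 992.24125 / 1.86e-05
Step 3: Re = 5.3346e+07

5.3346e+07


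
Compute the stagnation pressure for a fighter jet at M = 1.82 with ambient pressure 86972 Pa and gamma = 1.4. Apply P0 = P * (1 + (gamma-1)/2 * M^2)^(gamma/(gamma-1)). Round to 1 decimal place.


Step 1: (gamma-1)/2 * M^2 = 0.2 * 3.3124 = 0.66248
Step 2: 1 + 0.66248 = 1.66248
Step 3: Exponent gamma/(gamma-1) = 3.5
Step 4: P0 = 86972 * 1.66248^3.5 = 515260.6 Pa

515260.6


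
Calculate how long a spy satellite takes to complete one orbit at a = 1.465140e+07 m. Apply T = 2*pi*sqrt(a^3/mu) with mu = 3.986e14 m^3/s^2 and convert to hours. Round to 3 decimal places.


Step 1: a^3 / mu = 3.145121e+21 / 3.986e14 = 7.890419e+06
Step 2: sqrt(7.890419e+06) = 2808.989 s
Step 3: T = 2*pi * 2808.989 = 17649.4 s
Step 4: T in hours = 17649.4 / 3600 = 4.903 hours

4.903


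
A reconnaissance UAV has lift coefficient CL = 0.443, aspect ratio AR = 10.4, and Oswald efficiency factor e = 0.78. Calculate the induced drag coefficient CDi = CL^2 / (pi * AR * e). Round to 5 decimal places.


Step 1: CL^2 = 0.443^2 = 0.196249
Step 2: pi * AR * e = 3.14159 * 10.4 * 0.78 = 25.4846
Step 3: CDi = 0.196249 / 25.4846 = 0.00770

0.00770


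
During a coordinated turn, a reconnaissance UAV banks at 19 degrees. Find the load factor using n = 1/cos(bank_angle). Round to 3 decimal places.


Step 1: Convert 19 degrees to radians = 0.331613
Step 2: cos(19 deg) = 0.945519
Step 3: n = 1 / 0.945519 = 1.058

1.058


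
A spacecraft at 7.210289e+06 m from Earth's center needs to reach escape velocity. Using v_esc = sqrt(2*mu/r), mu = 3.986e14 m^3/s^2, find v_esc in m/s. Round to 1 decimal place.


Step 1: 2*mu/r = 2 * 3.986e14 / 7.210289e+06 = 110564222.8765
Step 2: v_esc = sqrt(110564222.8765) = 10515.0 m/s

10515.0


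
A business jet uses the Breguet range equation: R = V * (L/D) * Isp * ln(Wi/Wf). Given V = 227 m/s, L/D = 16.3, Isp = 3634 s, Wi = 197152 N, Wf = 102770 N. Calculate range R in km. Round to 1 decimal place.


Step 1: Coefficient = V * (L/D) * Isp = 227 * 16.3 * 3634 = 13446163.4 m
Step 2: Wi/Wf = 197152 / 102770 = 1.918381
Step 3: ln(1.918381) = 0.651482
Step 4: R = 13446163.4 * 0.651482 = 8759927.0 m = 8759.9 km

8759.9


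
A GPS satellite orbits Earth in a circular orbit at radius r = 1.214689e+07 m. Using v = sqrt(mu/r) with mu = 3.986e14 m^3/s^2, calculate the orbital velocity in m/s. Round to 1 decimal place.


Step 1: mu / r = 3.986e14 / 1.214689e+07 = 32814983.9177
Step 2: v = sqrt(32814983.9177) = 5728.4 m/s

5728.4


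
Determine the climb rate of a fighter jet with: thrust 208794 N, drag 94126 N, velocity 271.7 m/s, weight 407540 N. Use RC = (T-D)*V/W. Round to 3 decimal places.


Step 1: Excess thrust = T - D = 208794 - 94126 = 114668 N
Step 2: Excess power = 114668 * 271.7 = 31155295.6 W
Step 3: RC = 31155295.6 / 407540 = 76.447 m/s

76.447


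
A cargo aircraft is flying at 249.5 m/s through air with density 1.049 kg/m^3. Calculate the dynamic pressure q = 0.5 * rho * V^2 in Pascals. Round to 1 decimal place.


Step 1: V^2 = 249.5^2 = 62250.25
Step 2: q = 0.5 * 1.049 * 62250.25
Step 3: q = 32650.3 Pa

32650.3


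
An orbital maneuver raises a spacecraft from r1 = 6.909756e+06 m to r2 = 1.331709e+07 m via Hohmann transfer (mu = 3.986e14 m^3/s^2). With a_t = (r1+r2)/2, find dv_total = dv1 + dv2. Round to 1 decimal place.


Step 1: Transfer semi-major axis a_t = (6.909756e+06 + 1.331709e+07) / 2 = 1.011342e+07 m
Step 2: v1 (circular at r1) = sqrt(mu/r1) = 7595.17 m/s
Step 3: v_t1 = sqrt(mu*(2/r1 - 1/a_t)) = 8715.51 m/s
Step 4: dv1 = |8715.51 - 7595.17| = 1120.34 m/s
Step 5: v2 (circular at r2) = 5470.97 m/s, v_t2 = 4522.16 m/s
Step 6: dv2 = |5470.97 - 4522.16| = 948.8 m/s
Step 7: Total delta-v = 1120.34 + 948.8 = 2069.1 m/s

2069.1


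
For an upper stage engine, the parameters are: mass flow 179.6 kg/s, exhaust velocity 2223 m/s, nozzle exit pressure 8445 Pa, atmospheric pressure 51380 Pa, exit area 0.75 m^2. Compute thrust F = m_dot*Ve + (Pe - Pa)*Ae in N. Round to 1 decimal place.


Step 1: Momentum thrust = m_dot * Ve = 179.6 * 2223 = 399250.8 N
Step 2: Pressure thrust = (Pe - Pa) * Ae = (8445 - 51380) * 0.75 = -32201.25 N
Step 3: Total thrust F = 399250.8 + -32201.25 = 367049.6 N

367049.6


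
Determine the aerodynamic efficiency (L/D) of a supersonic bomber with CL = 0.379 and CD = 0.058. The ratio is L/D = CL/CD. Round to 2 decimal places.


Step 1: L/D = CL / CD = 0.379 / 0.058
Step 2: L/D = 6.53

6.53


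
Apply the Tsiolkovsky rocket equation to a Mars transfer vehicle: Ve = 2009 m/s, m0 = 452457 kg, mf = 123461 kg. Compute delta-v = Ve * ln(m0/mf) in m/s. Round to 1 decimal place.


Step 1: Mass ratio m0/mf = 452457 / 123461 = 3.664777
Step 2: ln(3.664777) = 1.298767
Step 3: delta-v = 2009 * 1.298767 = 2609.2 m/s

2609.2


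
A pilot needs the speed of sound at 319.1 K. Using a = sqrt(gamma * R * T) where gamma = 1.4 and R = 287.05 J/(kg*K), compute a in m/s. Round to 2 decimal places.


Step 1: gamma * R * T = 1.4 * 287.05 * 319.1 = 128236.717
Step 2: a = sqrt(128236.717) = 358.10 m/s

358.10


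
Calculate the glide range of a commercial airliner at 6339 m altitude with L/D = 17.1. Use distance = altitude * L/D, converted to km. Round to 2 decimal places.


Step 1: Glide distance = altitude * L/D = 6339 * 17.1 = 108396.9 m
Step 2: Convert to km: 108396.9 / 1000 = 108.40 km

108.40


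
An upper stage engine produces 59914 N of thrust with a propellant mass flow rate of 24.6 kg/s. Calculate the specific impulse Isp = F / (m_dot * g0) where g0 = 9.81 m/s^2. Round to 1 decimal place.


Step 1: m_dot * g0 = 24.6 * 9.81 = 241.33
Step 2: Isp = 59914 / 241.33 = 248.3 s

248.3


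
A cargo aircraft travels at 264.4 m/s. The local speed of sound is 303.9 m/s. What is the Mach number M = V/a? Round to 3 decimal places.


Step 1: M = V / a = 264.4 / 303.9
Step 2: M = 0.870

0.870


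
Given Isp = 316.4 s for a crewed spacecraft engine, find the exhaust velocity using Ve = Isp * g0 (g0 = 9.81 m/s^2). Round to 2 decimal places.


Step 1: Ve = Isp * g0 = 316.4 * 9.81
Step 2: Ve = 3103.88 m/s

3103.88


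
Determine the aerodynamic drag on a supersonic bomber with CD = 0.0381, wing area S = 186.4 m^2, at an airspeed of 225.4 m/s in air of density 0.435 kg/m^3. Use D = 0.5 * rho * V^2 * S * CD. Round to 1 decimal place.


Step 1: Dynamic pressure q = 0.5 * 0.435 * 225.4^2 = 11050.1223 Pa
Step 2: Drag D = q * S * CD = 11050.1223 * 186.4 * 0.0381
Step 3: D = 78476.2 N

78476.2


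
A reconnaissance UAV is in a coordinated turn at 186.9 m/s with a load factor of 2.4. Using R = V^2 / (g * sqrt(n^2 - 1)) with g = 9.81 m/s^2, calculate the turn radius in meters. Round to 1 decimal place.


Step 1: V^2 = 186.9^2 = 34931.61
Step 2: n^2 - 1 = 2.4^2 - 1 = 4.76
Step 3: sqrt(4.76) = 2.181742
Step 4: R = 34931.61 / (9.81 * 2.181742) = 1632.1 m

1632.1


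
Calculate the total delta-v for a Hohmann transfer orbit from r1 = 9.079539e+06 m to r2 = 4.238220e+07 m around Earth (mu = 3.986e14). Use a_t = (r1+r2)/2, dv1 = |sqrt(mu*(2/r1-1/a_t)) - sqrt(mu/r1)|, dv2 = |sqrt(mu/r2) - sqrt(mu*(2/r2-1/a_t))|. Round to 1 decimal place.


Step 1: Transfer semi-major axis a_t = (9.079539e+06 + 4.238220e+07) / 2 = 2.573087e+07 m
Step 2: v1 (circular at r1) = sqrt(mu/r1) = 6625.78 m/s
Step 3: v_t1 = sqrt(mu*(2/r1 - 1/a_t)) = 8503.57 m/s
Step 4: dv1 = |8503.57 - 6625.78| = 1877.79 m/s
Step 5: v2 (circular at r2) = 3066.74 m/s, v_t2 = 1821.72 m/s
Step 6: dv2 = |3066.74 - 1821.72| = 1245.02 m/s
Step 7: Total delta-v = 1877.79 + 1245.02 = 3122.8 m/s

3122.8


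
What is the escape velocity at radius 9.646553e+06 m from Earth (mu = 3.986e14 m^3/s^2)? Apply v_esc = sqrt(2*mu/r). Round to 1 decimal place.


Step 1: 2*mu/r = 2 * 3.986e14 / 9.646553e+06 = 82640918.4711
Step 2: v_esc = sqrt(82640918.4711) = 9090.7 m/s

9090.7


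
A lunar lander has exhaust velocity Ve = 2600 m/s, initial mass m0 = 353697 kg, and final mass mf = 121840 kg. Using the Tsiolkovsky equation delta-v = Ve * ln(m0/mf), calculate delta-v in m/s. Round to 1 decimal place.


Step 1: Mass ratio m0/mf = 353697 / 121840 = 2.902963
Step 2: ln(2.902963) = 1.065732
Step 3: delta-v = 2600 * 1.065732 = 2770.9 m/s

2770.9


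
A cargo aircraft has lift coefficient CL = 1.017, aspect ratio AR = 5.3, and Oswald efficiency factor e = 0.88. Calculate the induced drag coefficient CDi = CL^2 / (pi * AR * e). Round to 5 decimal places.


Step 1: CL^2 = 1.017^2 = 1.034289
Step 2: pi * AR * e = 3.14159 * 5.3 * 0.88 = 14.652388
Step 3: CDi = 1.034289 / 14.652388 = 0.07059

0.07059


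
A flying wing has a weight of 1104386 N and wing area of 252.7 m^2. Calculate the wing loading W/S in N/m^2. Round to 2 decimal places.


Step 1: Wing loading = W / S = 1104386 / 252.7
Step 2: Wing loading = 4370.34 N/m^2

4370.34


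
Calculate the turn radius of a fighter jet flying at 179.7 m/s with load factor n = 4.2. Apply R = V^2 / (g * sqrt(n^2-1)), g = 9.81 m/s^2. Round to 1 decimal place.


Step 1: V^2 = 179.7^2 = 32292.09
Step 2: n^2 - 1 = 4.2^2 - 1 = 16.64
Step 3: sqrt(16.64) = 4.079216
Step 4: R = 32292.09 / (9.81 * 4.079216) = 807.0 m

807.0


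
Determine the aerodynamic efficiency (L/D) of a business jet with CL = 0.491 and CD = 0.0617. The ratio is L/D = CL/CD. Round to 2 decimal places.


Step 1: L/D = CL / CD = 0.491 / 0.0617
Step 2: L/D = 7.96

7.96


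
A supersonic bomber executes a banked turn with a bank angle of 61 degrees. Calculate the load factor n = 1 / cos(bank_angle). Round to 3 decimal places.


Step 1: Convert 61 degrees to radians = 1.064651
Step 2: cos(61 deg) = 0.48481
Step 3: n = 1 / 0.48481 = 2.063

2.063


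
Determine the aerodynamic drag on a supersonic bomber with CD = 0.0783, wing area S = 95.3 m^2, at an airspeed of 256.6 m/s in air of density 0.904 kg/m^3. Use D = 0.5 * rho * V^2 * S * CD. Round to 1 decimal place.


Step 1: Dynamic pressure q = 0.5 * 0.904 * 256.6^2 = 29761.2891 Pa
Step 2: Drag D = q * S * CD = 29761.2891 * 95.3 * 0.0783
Step 3: D = 222078.4 N

222078.4


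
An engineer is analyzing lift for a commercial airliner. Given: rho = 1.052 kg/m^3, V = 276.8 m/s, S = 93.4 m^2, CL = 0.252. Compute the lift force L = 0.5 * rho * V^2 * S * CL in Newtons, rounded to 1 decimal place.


Step 1: Calculate dynamic pressure q = 0.5 * 1.052 * 276.8^2 = 0.5 * 1.052 * 76618.24 = 40301.1942 Pa
Step 2: Multiply by wing area and lift coefficient: L = 40301.1942 * 93.4 * 0.252
Step 3: L = 3764131.542 * 0.252 = 948561.1 N

948561.1


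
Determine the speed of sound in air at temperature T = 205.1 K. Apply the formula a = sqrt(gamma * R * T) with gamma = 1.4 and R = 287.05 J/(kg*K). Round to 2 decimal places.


Step 1: gamma * R * T = 1.4 * 287.05 * 205.1 = 82423.537
Step 2: a = sqrt(82423.537) = 287.09 m/s

287.09


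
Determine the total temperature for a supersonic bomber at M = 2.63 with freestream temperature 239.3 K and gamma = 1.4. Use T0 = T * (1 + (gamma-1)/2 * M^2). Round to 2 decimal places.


Step 1: (gamma-1)/2 = 0.2
Step 2: M^2 = 6.9169
Step 3: 1 + 0.2 * 6.9169 = 2.38338
Step 4: T0 = 239.3 * 2.38338 = 570.34 K

570.34


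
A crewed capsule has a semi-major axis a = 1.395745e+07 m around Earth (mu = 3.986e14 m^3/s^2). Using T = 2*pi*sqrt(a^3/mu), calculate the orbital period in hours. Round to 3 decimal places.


Step 1: a^3 / mu = 2.719057e+21 / 3.986e14 = 6.821517e+06
Step 2: sqrt(6.821517e+06) = 2611.8033 s
Step 3: T = 2*pi * 2611.8033 = 16410.44 s
Step 4: T in hours = 16410.44 / 3600 = 4.558 hours

4.558


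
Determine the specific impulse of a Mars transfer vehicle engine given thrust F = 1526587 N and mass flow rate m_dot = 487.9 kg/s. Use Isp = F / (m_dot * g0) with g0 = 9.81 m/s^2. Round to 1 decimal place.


Step 1: m_dot * g0 = 487.9 * 9.81 = 4786.3
Step 2: Isp = 1526587 / 4786.3 = 318.9 s

318.9


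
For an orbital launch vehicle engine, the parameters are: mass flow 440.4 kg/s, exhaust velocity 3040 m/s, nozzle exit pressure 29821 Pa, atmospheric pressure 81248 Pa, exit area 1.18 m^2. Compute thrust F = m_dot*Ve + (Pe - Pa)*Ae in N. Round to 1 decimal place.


Step 1: Momentum thrust = m_dot * Ve = 440.4 * 3040 = 1338816.0 N
Step 2: Pressure thrust = (Pe - Pa) * Ae = (29821 - 81248) * 1.18 = -60683.86 N
Step 3: Total thrust F = 1338816.0 + -60683.86 = 1278132.1 N

1278132.1


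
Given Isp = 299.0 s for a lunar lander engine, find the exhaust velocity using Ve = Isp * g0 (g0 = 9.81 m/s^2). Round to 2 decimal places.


Step 1: Ve = Isp * g0 = 299.0 * 9.81
Step 2: Ve = 2933.19 m/s

2933.19


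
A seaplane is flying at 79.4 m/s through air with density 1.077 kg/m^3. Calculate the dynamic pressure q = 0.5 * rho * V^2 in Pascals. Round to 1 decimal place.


Step 1: V^2 = 79.4^2 = 6304.36
Step 2: q = 0.5 * 1.077 * 6304.36
Step 3: q = 3394.9 Pa

3394.9


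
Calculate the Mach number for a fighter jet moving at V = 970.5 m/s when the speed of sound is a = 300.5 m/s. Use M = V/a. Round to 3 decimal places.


Step 1: M = V / a = 970.5 / 300.5
Step 2: M = 3.230

3.230


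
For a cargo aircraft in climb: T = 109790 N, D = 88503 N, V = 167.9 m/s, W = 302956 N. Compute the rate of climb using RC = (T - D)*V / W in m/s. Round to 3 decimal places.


Step 1: Excess thrust = T - D = 109790 - 88503 = 21287 N
Step 2: Excess power = 21287 * 167.9 = 3574087.3 W
Step 3: RC = 3574087.3 / 302956 = 11.797 m/s

11.797


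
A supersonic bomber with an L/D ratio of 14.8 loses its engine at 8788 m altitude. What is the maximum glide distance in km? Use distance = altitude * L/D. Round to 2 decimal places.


Step 1: Glide distance = altitude * L/D = 8788 * 14.8 = 130062.4 m
Step 2: Convert to km: 130062.4 / 1000 = 130.06 km

130.06


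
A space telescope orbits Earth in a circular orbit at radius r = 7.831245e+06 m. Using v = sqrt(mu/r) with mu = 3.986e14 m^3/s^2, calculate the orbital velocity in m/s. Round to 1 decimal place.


Step 1: mu / r = 3.986e14 / 7.831245e+06 = 50898675.7533
Step 2: v = sqrt(50898675.7533) = 7134.3 m/s

7134.3


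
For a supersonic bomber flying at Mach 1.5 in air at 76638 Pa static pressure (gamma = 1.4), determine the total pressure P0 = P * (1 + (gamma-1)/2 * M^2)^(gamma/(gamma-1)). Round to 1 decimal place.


Step 1: (gamma-1)/2 * M^2 = 0.2 * 2.25 = 0.45
Step 2: 1 + 0.45 = 1.45
Step 3: Exponent gamma/(gamma-1) = 3.5
Step 4: P0 = 76638 * 1.45^3.5 = 281340.4 Pa

281340.4


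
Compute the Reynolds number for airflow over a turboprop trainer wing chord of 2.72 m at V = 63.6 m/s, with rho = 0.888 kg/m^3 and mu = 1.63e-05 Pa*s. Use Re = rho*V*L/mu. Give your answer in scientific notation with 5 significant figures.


Step 1: Numerator = rho * V * L = 0.888 * 63.6 * 2.72 = 153.616896
Step 2: Re = 153.616896 / 1.63e-05
Step 3: Re = 9.4243e+06

9.4243e+06


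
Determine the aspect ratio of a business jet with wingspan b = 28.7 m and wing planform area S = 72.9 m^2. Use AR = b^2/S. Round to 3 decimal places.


Step 1: b^2 = 28.7^2 = 823.69
Step 2: AR = 823.69 / 72.9 = 11.299

11.299


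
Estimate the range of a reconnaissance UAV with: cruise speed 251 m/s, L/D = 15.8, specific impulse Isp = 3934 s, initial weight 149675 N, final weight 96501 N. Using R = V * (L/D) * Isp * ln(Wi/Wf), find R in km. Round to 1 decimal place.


Step 1: Coefficient = V * (L/D) * Isp = 251 * 15.8 * 3934 = 15601457.2 m
Step 2: Wi/Wf = 149675 / 96501 = 1.55102
Step 3: ln(1.55102) = 0.438913
Step 4: R = 15601457.2 * 0.438913 = 6847680.9 m = 6847.7 km

6847.7


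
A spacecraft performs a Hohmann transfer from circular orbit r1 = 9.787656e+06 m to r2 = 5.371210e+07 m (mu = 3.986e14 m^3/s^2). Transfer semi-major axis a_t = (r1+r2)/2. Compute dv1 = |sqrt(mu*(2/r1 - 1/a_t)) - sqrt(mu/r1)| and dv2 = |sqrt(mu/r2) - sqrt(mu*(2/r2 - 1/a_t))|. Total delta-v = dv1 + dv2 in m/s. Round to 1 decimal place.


Step 1: Transfer semi-major axis a_t = (9.787656e+06 + 5.371210e+07) / 2 = 3.174988e+07 m
Step 2: v1 (circular at r1) = sqrt(mu/r1) = 6381.6 m/s
Step 3: v_t1 = sqrt(mu*(2/r1 - 1/a_t)) = 8300.31 m/s
Step 4: dv1 = |8300.31 - 6381.6| = 1918.71 m/s
Step 5: v2 (circular at r2) = 2724.16 m/s, v_t2 = 1512.52 m/s
Step 6: dv2 = |2724.16 - 1512.52| = 1211.64 m/s
Step 7: Total delta-v = 1918.71 + 1211.64 = 3130.4 m/s

3130.4


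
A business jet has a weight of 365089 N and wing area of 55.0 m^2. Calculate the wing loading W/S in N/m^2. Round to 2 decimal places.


Step 1: Wing loading = W / S = 365089 / 55.0
Step 2: Wing loading = 6637.98 N/m^2

6637.98


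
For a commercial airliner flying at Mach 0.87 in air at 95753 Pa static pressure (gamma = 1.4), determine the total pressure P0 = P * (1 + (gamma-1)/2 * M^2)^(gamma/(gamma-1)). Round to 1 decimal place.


Step 1: (gamma-1)/2 * M^2 = 0.2 * 0.7569 = 0.15138
Step 2: 1 + 0.15138 = 1.15138
Step 3: Exponent gamma/(gamma-1) = 3.5
Step 4: P0 = 95753 * 1.15138^3.5 = 156825.9 Pa

156825.9


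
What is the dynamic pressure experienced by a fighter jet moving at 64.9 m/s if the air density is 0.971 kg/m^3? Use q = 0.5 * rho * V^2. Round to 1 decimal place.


Step 1: V^2 = 64.9^2 = 4212.01
Step 2: q = 0.5 * 0.971 * 4212.01
Step 3: q = 2044.9 Pa

2044.9


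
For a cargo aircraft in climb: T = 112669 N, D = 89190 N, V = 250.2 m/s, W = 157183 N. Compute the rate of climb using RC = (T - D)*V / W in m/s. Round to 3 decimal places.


Step 1: Excess thrust = T - D = 112669 - 89190 = 23479 N
Step 2: Excess power = 23479 * 250.2 = 5874445.8 W
Step 3: RC = 5874445.8 / 157183 = 37.373 m/s

37.373


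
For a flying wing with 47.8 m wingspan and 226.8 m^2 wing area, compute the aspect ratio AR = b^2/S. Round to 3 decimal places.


Step 1: b^2 = 47.8^2 = 2284.84
Step 2: AR = 2284.84 / 226.8 = 10.074

10.074


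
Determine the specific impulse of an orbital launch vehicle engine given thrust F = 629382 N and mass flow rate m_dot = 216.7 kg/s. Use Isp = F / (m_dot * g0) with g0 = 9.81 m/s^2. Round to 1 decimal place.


Step 1: m_dot * g0 = 216.7 * 9.81 = 2125.83
Step 2: Isp = 629382 / 2125.83 = 296.1 s

296.1


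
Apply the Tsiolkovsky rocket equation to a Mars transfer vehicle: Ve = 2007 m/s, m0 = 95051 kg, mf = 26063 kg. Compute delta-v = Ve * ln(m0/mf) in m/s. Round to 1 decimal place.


Step 1: Mass ratio m0/mf = 95051 / 26063 = 3.646971
Step 2: ln(3.646971) = 1.293897
Step 3: delta-v = 2007 * 1.293897 = 2596.9 m/s

2596.9


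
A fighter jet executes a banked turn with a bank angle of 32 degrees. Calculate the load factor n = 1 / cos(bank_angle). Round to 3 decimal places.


Step 1: Convert 32 degrees to radians = 0.558505
Step 2: cos(32 deg) = 0.848048
Step 3: n = 1 / 0.848048 = 1.179

1.179


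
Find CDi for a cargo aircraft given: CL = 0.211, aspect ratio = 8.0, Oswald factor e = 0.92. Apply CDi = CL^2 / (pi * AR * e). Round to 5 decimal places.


Step 1: CL^2 = 0.211^2 = 0.044521
Step 2: pi * AR * e = 3.14159 * 8.0 * 0.92 = 23.122122
Step 3: CDi = 0.044521 / 23.122122 = 0.00193

0.00193


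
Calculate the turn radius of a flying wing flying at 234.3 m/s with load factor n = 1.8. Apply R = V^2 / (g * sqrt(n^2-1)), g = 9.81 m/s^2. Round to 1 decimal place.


Step 1: V^2 = 234.3^2 = 54896.49
Step 2: n^2 - 1 = 1.8^2 - 1 = 2.24
Step 3: sqrt(2.24) = 1.496663
Step 4: R = 54896.49 / (9.81 * 1.496663) = 3739.0 m

3739.0


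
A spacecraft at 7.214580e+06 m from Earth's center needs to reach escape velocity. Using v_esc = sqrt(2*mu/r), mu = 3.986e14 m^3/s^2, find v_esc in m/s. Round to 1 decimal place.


Step 1: 2*mu/r = 2 * 3.986e14 / 7.214580e+06 = 110498462.835
Step 2: v_esc = sqrt(110498462.835) = 10511.8 m/s

10511.8
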